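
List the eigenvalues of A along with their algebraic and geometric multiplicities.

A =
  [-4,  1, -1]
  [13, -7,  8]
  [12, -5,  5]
λ = -2: alg = 3, geom = 1

Step 1 — factor the characteristic polynomial to read off the algebraic multiplicities:
  χ_A(x) = (x + 2)^3

Step 2 — compute geometric multiplicities via the rank-nullity identity g(λ) = n − rank(A − λI):
  rank(A − (-2)·I) = 2, so dim ker(A − (-2)·I) = n − 2 = 1

Summary:
  λ = -2: algebraic multiplicity = 3, geometric multiplicity = 1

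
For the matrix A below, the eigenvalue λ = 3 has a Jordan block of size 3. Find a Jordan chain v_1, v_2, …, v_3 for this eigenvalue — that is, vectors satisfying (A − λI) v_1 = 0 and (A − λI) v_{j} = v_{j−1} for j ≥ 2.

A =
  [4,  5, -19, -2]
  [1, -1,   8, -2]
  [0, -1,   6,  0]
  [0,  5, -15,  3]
A Jordan chain for λ = 3 of length 3:
v_1 = (6, -3, -1, 5)ᵀ
v_2 = (1, 1, 0, 0)ᵀ
v_3 = (1, 0, 0, 0)ᵀ

Let N = A − (3)·I. We want v_3 with N^3 v_3 = 0 but N^2 v_3 ≠ 0; then v_{j-1} := N · v_j for j = 3, …, 2.

Pick v_3 = (1, 0, 0, 0)ᵀ.
Then v_2 = N · v_3 = (1, 1, 0, 0)ᵀ.
Then v_1 = N · v_2 = (6, -3, -1, 5)ᵀ.

Sanity check: (A − (3)·I) v_1 = (0, 0, 0, 0)ᵀ = 0. ✓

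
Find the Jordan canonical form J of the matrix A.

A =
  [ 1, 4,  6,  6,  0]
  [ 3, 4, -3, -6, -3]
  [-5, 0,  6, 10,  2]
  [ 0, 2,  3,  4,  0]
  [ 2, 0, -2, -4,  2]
J_1(1) ⊕ J_2(4) ⊕ J_2(4)

The characteristic polynomial is
  det(x·I − A) = x^5 - 17*x^4 + 112*x^3 - 352*x^2 + 512*x - 256 = (x - 4)^4*(x - 1)

Eigenvalues and multiplicities (the geometric multiplicity of λ is n − rank(A − λI), which equals the number of Jordan blocks for λ):
  λ = 1: algebraic multiplicity = 1, geometric multiplicity = 1
  λ = 4: algebraic multiplicity = 4, geometric multiplicity = 2

Determining the block sizes for each eigenvalue:
  λ = 1: one block (gm = 1), so the single block has size am = 1 → block sizes [1]
  λ = 4: with am = 4 and gm = 2, the partition is not yet determined (e.g. several partitions of 4 into 2 parts exist). Let N = A − (4)·I. Computing rank(N^1) = 3, rank(N^2) = 1; the number of blocks of size ≥ j is rank(N^{j−1}) − rank(N^j), giving [2, 2]. So we have 2 block(s) of size 2 → block sizes [2, 2]

Assembling the blocks gives a Jordan form
J =
  [1, 0, 0, 0, 0]
  [0, 4, 1, 0, 0]
  [0, 0, 4, 0, 0]
  [0, 0, 0, 4, 1]
  [0, 0, 0, 0, 4]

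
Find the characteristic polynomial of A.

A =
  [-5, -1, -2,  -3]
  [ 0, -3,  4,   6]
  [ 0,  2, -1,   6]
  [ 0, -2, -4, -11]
x^4 + 20*x^3 + 150*x^2 + 500*x + 625

Expanding det(x·I − A) (e.g. by cofactor expansion or by noting that A is similar to its Jordan form J, which has the same characteristic polynomial as A) gives
  χ_A(x) = x^4 + 20*x^3 + 150*x^2 + 500*x + 625
which factors as (x + 5)^4. The eigenvalues (with algebraic multiplicities) are λ = -5 with multiplicity 4.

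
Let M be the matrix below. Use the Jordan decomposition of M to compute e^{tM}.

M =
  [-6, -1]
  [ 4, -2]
e^{tM} =
  [-2*t*exp(-4*t) + exp(-4*t), -t*exp(-4*t)]
  [4*t*exp(-4*t), 2*t*exp(-4*t) + exp(-4*t)]

Strategy: write M = P · J · P⁻¹ where J is a Jordan canonical form, so e^{tM} = P · e^{tJ} · P⁻¹, and e^{tJ} can be computed block-by-block.

M has Jordan form
J =
  [-4,  1]
  [ 0, -4]
(up to reordering of blocks).

Per-block formulas:
  For a 2×2 Jordan block J_2(-4): exp(t · J_2(-4)) = e^(-4t)·(I + t·N), where N is the 2×2 nilpotent shift.

After assembling e^{tJ} and conjugating by P, we get:

e^{tM} =
  [-2*t*exp(-4*t) + exp(-4*t), -t*exp(-4*t)]
  [4*t*exp(-4*t), 2*t*exp(-4*t) + exp(-4*t)]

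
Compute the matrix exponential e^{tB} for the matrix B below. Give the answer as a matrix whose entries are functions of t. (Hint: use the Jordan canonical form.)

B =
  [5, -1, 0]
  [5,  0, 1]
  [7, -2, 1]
e^{tB} =
  [2*t^2*exp(2*t) + 3*t*exp(2*t) + exp(2*t), -t^2*exp(2*t)/2 - t*exp(2*t), -t^2*exp(2*t)/2]
  [6*t^2*exp(2*t) + 5*t*exp(2*t), -3*t^2*exp(2*t)/2 - 2*t*exp(2*t) + exp(2*t), -3*t^2*exp(2*t)/2 + t*exp(2*t)]
  [2*t^2*exp(2*t) + 7*t*exp(2*t), -t^2*exp(2*t)/2 - 2*t*exp(2*t), -t^2*exp(2*t)/2 - t*exp(2*t) + exp(2*t)]

Strategy: write B = P · J · P⁻¹ where J is a Jordan canonical form, so e^{tB} = P · e^{tJ} · P⁻¹, and e^{tJ} can be computed block-by-block.

B has Jordan form
J =
  [2, 1, 0]
  [0, 2, 1]
  [0, 0, 2]
(up to reordering of blocks).

Per-block formulas:
  For a 3×3 Jordan block J_3(2): exp(t · J_3(2)) = e^(2t)·(I + t·N + (t^2/2)·N^2), where N is the 3×3 nilpotent shift.

After assembling e^{tJ} and conjugating by P, we get:

e^{tB} =
  [2*t^2*exp(2*t) + 3*t*exp(2*t) + exp(2*t), -t^2*exp(2*t)/2 - t*exp(2*t), -t^2*exp(2*t)/2]
  [6*t^2*exp(2*t) + 5*t*exp(2*t), -3*t^2*exp(2*t)/2 - 2*t*exp(2*t) + exp(2*t), -3*t^2*exp(2*t)/2 + t*exp(2*t)]
  [2*t^2*exp(2*t) + 7*t*exp(2*t), -t^2*exp(2*t)/2 - 2*t*exp(2*t), -t^2*exp(2*t)/2 - t*exp(2*t) + exp(2*t)]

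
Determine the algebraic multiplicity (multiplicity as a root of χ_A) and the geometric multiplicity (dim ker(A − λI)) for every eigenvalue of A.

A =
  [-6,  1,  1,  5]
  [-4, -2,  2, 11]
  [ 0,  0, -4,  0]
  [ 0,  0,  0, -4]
λ = -4: alg = 4, geom = 2

Step 1 — factor the characteristic polynomial to read off the algebraic multiplicities:
  χ_A(x) = (x + 4)^4

Step 2 — compute geometric multiplicities via the rank-nullity identity g(λ) = n − rank(A − λI):
  rank(A − (-4)·I) = 2, so dim ker(A − (-4)·I) = n − 2 = 2

Summary:
  λ = -4: algebraic multiplicity = 4, geometric multiplicity = 2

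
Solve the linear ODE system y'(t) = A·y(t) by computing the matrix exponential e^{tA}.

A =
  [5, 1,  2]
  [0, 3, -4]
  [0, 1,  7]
e^{tA} =
  [exp(5*t), t*exp(5*t), 2*t*exp(5*t)]
  [0, -2*t*exp(5*t) + exp(5*t), -4*t*exp(5*t)]
  [0, t*exp(5*t), 2*t*exp(5*t) + exp(5*t)]

Strategy: write A = P · J · P⁻¹ where J is a Jordan canonical form, so e^{tA} = P · e^{tJ} · P⁻¹, and e^{tJ} can be computed block-by-block.

A has Jordan form
J =
  [5, 1, 0]
  [0, 5, 0]
  [0, 0, 5]
(up to reordering of blocks).

Per-block formulas:
  For a 1×1 block at λ = 5: exp(t · [5]) = [e^(5t)].
  For a 2×2 Jordan block J_2(5): exp(t · J_2(5)) = e^(5t)·(I + t·N), where N is the 2×2 nilpotent shift.

After assembling e^{tJ} and conjugating by P, we get:

e^{tA} =
  [exp(5*t), t*exp(5*t), 2*t*exp(5*t)]
  [0, -2*t*exp(5*t) + exp(5*t), -4*t*exp(5*t)]
  [0, t*exp(5*t), 2*t*exp(5*t) + exp(5*t)]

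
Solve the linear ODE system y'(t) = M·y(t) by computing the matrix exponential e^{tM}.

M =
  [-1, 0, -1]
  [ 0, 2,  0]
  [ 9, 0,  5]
e^{tM} =
  [-3*t*exp(2*t) + exp(2*t), 0, -t*exp(2*t)]
  [0, exp(2*t), 0]
  [9*t*exp(2*t), 0, 3*t*exp(2*t) + exp(2*t)]

Strategy: write M = P · J · P⁻¹ where J is a Jordan canonical form, so e^{tM} = P · e^{tJ} · P⁻¹, and e^{tJ} can be computed block-by-block.

M has Jordan form
J =
  [2, 1, 0]
  [0, 2, 0]
  [0, 0, 2]
(up to reordering of blocks).

Per-block formulas:
  For a 1×1 block at λ = 2: exp(t · [2]) = [e^(2t)].
  For a 2×2 Jordan block J_2(2): exp(t · J_2(2)) = e^(2t)·(I + t·N), where N is the 2×2 nilpotent shift.

After assembling e^{tJ} and conjugating by P, we get:

e^{tM} =
  [-3*t*exp(2*t) + exp(2*t), 0, -t*exp(2*t)]
  [0, exp(2*t), 0]
  [9*t*exp(2*t), 0, 3*t*exp(2*t) + exp(2*t)]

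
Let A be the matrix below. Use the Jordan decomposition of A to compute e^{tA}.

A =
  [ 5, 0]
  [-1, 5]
e^{tA} =
  [exp(5*t), 0]
  [-t*exp(5*t), exp(5*t)]

Strategy: write A = P · J · P⁻¹ where J is a Jordan canonical form, so e^{tA} = P · e^{tJ} · P⁻¹, and e^{tJ} can be computed block-by-block.

A has Jordan form
J =
  [5, 1]
  [0, 5]
(up to reordering of blocks).

Per-block formulas:
  For a 2×2 Jordan block J_2(5): exp(t · J_2(5)) = e^(5t)·(I + t·N), where N is the 2×2 nilpotent shift.

After assembling e^{tJ} and conjugating by P, we get:

e^{tA} =
  [exp(5*t), 0]
  [-t*exp(5*t), exp(5*t)]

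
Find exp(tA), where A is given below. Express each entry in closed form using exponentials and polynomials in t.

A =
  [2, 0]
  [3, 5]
e^{tA} =
  [exp(2*t), 0]
  [exp(5*t) - exp(2*t), exp(5*t)]

Strategy: write A = P · J · P⁻¹ where J is a Jordan canonical form, so e^{tA} = P · e^{tJ} · P⁻¹, and e^{tJ} can be computed block-by-block.

A has Jordan form
J =
  [2, 0]
  [0, 5]
(up to reordering of blocks).

Per-block formulas:
  For a 1×1 block at λ = 5: exp(t · [5]) = [e^(5t)].
  For a 1×1 block at λ = 2: exp(t · [2]) = [e^(2t)].

After assembling e^{tJ} and conjugating by P, we get:

e^{tA} =
  [exp(2*t), 0]
  [exp(5*t) - exp(2*t), exp(5*t)]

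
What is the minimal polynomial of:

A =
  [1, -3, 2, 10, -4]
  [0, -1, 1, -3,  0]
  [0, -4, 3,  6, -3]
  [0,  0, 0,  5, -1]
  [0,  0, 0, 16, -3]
x^3 - 3*x^2 + 3*x - 1

The characteristic polynomial is χ_A(x) = (x - 1)^5, so the eigenvalues are known. The minimal polynomial is
  m_A(x) = Π_λ (x − λ)^{k_λ}
where k_λ is the size of the *largest* Jordan block for λ (equivalently, the smallest k with (A − λI)^k v = 0 for every generalised eigenvector v of λ).

  λ = 1: largest Jordan block has size 3, contributing (x − 1)^3

So m_A(x) = (x - 1)^3 = x^3 - 3*x^2 + 3*x - 1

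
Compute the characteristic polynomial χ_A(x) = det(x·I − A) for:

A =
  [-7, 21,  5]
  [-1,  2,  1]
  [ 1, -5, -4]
x^3 + 9*x^2 + 27*x + 27

Expanding det(x·I − A) (e.g. by cofactor expansion or by noting that A is similar to its Jordan form J, which has the same characteristic polynomial as A) gives
  χ_A(x) = x^3 + 9*x^2 + 27*x + 27
which factors as (x + 3)^3. The eigenvalues (with algebraic multiplicities) are λ = -3 with multiplicity 3.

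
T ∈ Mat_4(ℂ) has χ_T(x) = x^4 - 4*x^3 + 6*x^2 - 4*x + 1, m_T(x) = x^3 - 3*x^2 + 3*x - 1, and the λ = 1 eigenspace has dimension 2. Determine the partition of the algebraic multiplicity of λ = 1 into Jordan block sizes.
Block sizes for λ = 1: [3, 1]

Step 1 — from the characteristic polynomial, algebraic multiplicity of λ = 1 is 4. From dim ker(T − (1)·I) = 2, there are exactly 2 Jordan blocks for λ = 1.
Step 2 — from the minimal polynomial, the factor (x − 1)^3 tells us the largest block for λ = 1 has size 3.
Step 3 — with total size 4, 2 blocks, and largest block 3, the block sizes (in nonincreasing order) are [3, 1].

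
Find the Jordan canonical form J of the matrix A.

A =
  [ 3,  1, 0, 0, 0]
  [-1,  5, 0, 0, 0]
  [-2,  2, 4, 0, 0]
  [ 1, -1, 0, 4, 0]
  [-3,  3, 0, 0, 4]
J_2(4) ⊕ J_1(4) ⊕ J_1(4) ⊕ J_1(4)

The characteristic polynomial is
  det(x·I − A) = x^5 - 20*x^4 + 160*x^3 - 640*x^2 + 1280*x - 1024 = (x - 4)^5

Eigenvalues and multiplicities (the geometric multiplicity of λ is n − rank(A − λI), which equals the number of Jordan blocks for λ):
  λ = 4: algebraic multiplicity = 5, geometric multiplicity = 4

Determining the block sizes for each eigenvalue:
  λ = 4: 4 blocks summing to 5 forces exactly one block of size 2 and the rest size 1 → block sizes [2, 1, 1, 1]

Assembling the blocks gives a Jordan form
J =
  [4, 1, 0, 0, 0]
  [0, 4, 0, 0, 0]
  [0, 0, 4, 0, 0]
  [0, 0, 0, 4, 0]
  [0, 0, 0, 0, 4]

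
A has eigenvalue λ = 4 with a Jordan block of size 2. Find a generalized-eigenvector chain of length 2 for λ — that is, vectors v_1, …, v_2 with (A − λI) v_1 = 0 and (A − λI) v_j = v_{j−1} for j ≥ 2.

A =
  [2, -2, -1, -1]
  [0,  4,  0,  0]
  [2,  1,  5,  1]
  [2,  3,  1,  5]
A Jordan chain for λ = 4 of length 2:
v_1 = (-2, 0, 2, 2)ᵀ
v_2 = (1, 0, 0, 0)ᵀ

Let N = A − (4)·I. We want v_2 with N^2 v_2 = 0 but N^1 v_2 ≠ 0; then v_{j-1} := N · v_j for j = 2, …, 2.

Pick v_2 = (1, 0, 0, 0)ᵀ.
Then v_1 = N · v_2 = (-2, 0, 2, 2)ᵀ.

Sanity check: (A − (4)·I) v_1 = (0, 0, 0, 0)ᵀ = 0. ✓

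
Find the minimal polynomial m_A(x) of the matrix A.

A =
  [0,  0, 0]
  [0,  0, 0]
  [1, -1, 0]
x^2

The characteristic polynomial is χ_A(x) = x^3, so the eigenvalues are known. The minimal polynomial is
  m_A(x) = Π_λ (x − λ)^{k_λ}
where k_λ is the size of the *largest* Jordan block for λ (equivalently, the smallest k with (A − λI)^k v = 0 for every generalised eigenvector v of λ).

  λ = 0: largest Jordan block has size 2, contributing (x − 0)^2

So m_A(x) = x^2 = x^2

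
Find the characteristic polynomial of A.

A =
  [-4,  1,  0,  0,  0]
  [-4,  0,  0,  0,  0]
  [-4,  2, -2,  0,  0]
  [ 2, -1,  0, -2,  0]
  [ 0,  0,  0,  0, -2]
x^5 + 10*x^4 + 40*x^3 + 80*x^2 + 80*x + 32

Expanding det(x·I − A) (e.g. by cofactor expansion or by noting that A is similar to its Jordan form J, which has the same characteristic polynomial as A) gives
  χ_A(x) = x^5 + 10*x^4 + 40*x^3 + 80*x^2 + 80*x + 32
which factors as (x + 2)^5. The eigenvalues (with algebraic multiplicities) are λ = -2 with multiplicity 5.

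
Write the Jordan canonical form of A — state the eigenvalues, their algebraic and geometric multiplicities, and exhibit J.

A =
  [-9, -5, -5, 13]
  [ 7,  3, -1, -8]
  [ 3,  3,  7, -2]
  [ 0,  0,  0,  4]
J_1(-4) ⊕ J_1(1) ⊕ J_2(4)

The characteristic polynomial is
  det(x·I − A) = x^4 - 5*x^3 - 12*x^2 + 80*x - 64 = (x - 4)^2*(x - 1)*(x + 4)

Eigenvalues and multiplicities (the geometric multiplicity of λ is n − rank(A − λI), which equals the number of Jordan blocks for λ):
  λ = -4: algebraic multiplicity = 1, geometric multiplicity = 1
  λ = 1: algebraic multiplicity = 1, geometric multiplicity = 1
  λ = 4: algebraic multiplicity = 2, geometric multiplicity = 1

Determining the block sizes for each eigenvalue:
  λ = -4: one block (gm = 1), so the single block has size am = 1 → block sizes [1]
  λ = 1: one block (gm = 1), so the single block has size am = 1 → block sizes [1]
  λ = 4: one block (gm = 1), so the single block has size am = 2 → block sizes [2]

Assembling the blocks gives a Jordan form
J =
  [-4, 0, 0, 0]
  [ 0, 1, 0, 0]
  [ 0, 0, 4, 1]
  [ 0, 0, 0, 4]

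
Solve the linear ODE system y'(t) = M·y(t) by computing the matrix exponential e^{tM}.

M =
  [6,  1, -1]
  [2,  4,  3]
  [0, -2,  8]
e^{tM} =
  [t^2*exp(6*t) + exp(6*t), t*exp(6*t), t^2*exp(6*t)/2 - t*exp(6*t)]
  [-2*t^2*exp(6*t) + 2*t*exp(6*t), -2*t*exp(6*t) + exp(6*t), -t^2*exp(6*t) + 3*t*exp(6*t)]
  [-2*t^2*exp(6*t), -2*t*exp(6*t), -t^2*exp(6*t) + 2*t*exp(6*t) + exp(6*t)]

Strategy: write M = P · J · P⁻¹ where J is a Jordan canonical form, so e^{tM} = P · e^{tJ} · P⁻¹, and e^{tJ} can be computed block-by-block.

M has Jordan form
J =
  [6, 1, 0]
  [0, 6, 1]
  [0, 0, 6]
(up to reordering of blocks).

Per-block formulas:
  For a 3×3 Jordan block J_3(6): exp(t · J_3(6)) = e^(6t)·(I + t·N + (t^2/2)·N^2), where N is the 3×3 nilpotent shift.

After assembling e^{tJ} and conjugating by P, we get:

e^{tM} =
  [t^2*exp(6*t) + exp(6*t), t*exp(6*t), t^2*exp(6*t)/2 - t*exp(6*t)]
  [-2*t^2*exp(6*t) + 2*t*exp(6*t), -2*t*exp(6*t) + exp(6*t), -t^2*exp(6*t) + 3*t*exp(6*t)]
  [-2*t^2*exp(6*t), -2*t*exp(6*t), -t^2*exp(6*t) + 2*t*exp(6*t) + exp(6*t)]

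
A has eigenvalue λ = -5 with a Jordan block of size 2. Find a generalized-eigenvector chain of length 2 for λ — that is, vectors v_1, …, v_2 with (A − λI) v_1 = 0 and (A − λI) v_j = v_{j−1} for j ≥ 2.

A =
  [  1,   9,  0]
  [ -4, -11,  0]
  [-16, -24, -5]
A Jordan chain for λ = -5 of length 2:
v_1 = (6, -4, -16)ᵀ
v_2 = (1, 0, 0)ᵀ

Let N = A − (-5)·I. We want v_2 with N^2 v_2 = 0 but N^1 v_2 ≠ 0; then v_{j-1} := N · v_j for j = 2, …, 2.

Pick v_2 = (1, 0, 0)ᵀ.
Then v_1 = N · v_2 = (6, -4, -16)ᵀ.

Sanity check: (A − (-5)·I) v_1 = (0, 0, 0)ᵀ = 0. ✓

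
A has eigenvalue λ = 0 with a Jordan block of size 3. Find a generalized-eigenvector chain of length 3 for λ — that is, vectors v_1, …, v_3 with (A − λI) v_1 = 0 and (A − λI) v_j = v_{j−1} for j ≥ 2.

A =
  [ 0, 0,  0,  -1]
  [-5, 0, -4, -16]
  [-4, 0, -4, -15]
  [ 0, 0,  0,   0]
A Jordan chain for λ = 0 of length 3:
v_1 = (0, -1, 0, 0)ᵀ
v_2 = (1, -4, -1, 0)ᵀ
v_3 = (4, 0, 0, -1)ᵀ

Let N = A − (0)·I. We want v_3 with N^3 v_3 = 0 but N^2 v_3 ≠ 0; then v_{j-1} := N · v_j for j = 3, …, 2.

Pick v_3 = (4, 0, 0, -1)ᵀ.
Then v_2 = N · v_3 = (1, -4, -1, 0)ᵀ.
Then v_1 = N · v_2 = (0, -1, 0, 0)ᵀ.

Sanity check: (A − (0)·I) v_1 = (0, 0, 0, 0)ᵀ = 0. ✓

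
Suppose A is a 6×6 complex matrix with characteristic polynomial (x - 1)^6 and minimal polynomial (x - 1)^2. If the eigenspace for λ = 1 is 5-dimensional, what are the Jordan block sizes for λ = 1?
Block sizes for λ = 1: [2, 1, 1, 1, 1]

Step 1 — from the characteristic polynomial, algebraic multiplicity of λ = 1 is 6. From dim ker(A − (1)·I) = 5, there are exactly 5 Jordan blocks for λ = 1.
Step 2 — from the minimal polynomial, the factor (x − 1)^2 tells us the largest block for λ = 1 has size 2.
Step 3 — with total size 6, 5 blocks, and largest block 2, the block sizes (in nonincreasing order) are [2, 1, 1, 1, 1].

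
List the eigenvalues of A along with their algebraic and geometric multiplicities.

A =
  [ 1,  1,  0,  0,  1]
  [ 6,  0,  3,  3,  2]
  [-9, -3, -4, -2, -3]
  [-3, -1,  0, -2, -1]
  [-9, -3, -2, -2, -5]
λ = -2: alg = 5, geom = 3

Step 1 — factor the characteristic polynomial to read off the algebraic multiplicities:
  χ_A(x) = (x + 2)^5

Step 2 — compute geometric multiplicities via the rank-nullity identity g(λ) = n − rank(A − λI):
  rank(A − (-2)·I) = 2, so dim ker(A − (-2)·I) = n − 2 = 3

Summary:
  λ = -2: algebraic multiplicity = 5, geometric multiplicity = 3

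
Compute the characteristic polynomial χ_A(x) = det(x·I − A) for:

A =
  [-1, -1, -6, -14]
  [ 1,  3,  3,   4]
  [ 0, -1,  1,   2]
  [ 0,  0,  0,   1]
x^4 - 4*x^3 + 6*x^2 - 4*x + 1

Expanding det(x·I − A) (e.g. by cofactor expansion or by noting that A is similar to its Jordan form J, which has the same characteristic polynomial as A) gives
  χ_A(x) = x^4 - 4*x^3 + 6*x^2 - 4*x + 1
which factors as (x - 1)^4. The eigenvalues (with algebraic multiplicities) are λ = 1 with multiplicity 4.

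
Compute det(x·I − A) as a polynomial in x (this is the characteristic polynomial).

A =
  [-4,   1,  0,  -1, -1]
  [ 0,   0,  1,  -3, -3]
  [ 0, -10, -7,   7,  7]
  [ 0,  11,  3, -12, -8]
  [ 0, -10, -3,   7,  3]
x^5 + 20*x^4 + 160*x^3 + 640*x^2 + 1280*x + 1024

Expanding det(x·I − A) (e.g. by cofactor expansion or by noting that A is similar to its Jordan form J, which has the same characteristic polynomial as A) gives
  χ_A(x) = x^5 + 20*x^4 + 160*x^3 + 640*x^2 + 1280*x + 1024
which factors as (x + 4)^5. The eigenvalues (with algebraic multiplicities) are λ = -4 with multiplicity 5.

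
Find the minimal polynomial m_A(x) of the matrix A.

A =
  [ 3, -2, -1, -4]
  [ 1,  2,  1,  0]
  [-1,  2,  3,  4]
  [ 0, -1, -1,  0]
x^2 - 4*x + 4

The characteristic polynomial is χ_A(x) = (x - 2)^4, so the eigenvalues are known. The minimal polynomial is
  m_A(x) = Π_λ (x − λ)^{k_λ}
where k_λ is the size of the *largest* Jordan block for λ (equivalently, the smallest k with (A − λI)^k v = 0 for every generalised eigenvector v of λ).

  λ = 2: largest Jordan block has size 2, contributing (x − 2)^2

So m_A(x) = (x - 2)^2 = x^2 - 4*x + 4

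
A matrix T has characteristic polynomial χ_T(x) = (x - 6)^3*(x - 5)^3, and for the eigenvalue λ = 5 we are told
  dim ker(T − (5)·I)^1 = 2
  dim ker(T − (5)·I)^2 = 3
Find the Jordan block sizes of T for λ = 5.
Block sizes for λ = 5: [2, 1]

From the dimensions of kernels of powers, the number of Jordan blocks of size at least j is d_j − d_{j−1} where d_j = dim ker(N^j) (with d_0 = 0). Computing the differences gives [2, 1].
The number of blocks of size exactly k is (#blocks of size ≥ k) − (#blocks of size ≥ k + 1), so the partition is: 1 block(s) of size 1, 1 block(s) of size 2.
In nonincreasing order the block sizes are [2, 1].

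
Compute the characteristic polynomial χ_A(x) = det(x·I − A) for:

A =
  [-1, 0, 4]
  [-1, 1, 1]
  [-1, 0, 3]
x^3 - 3*x^2 + 3*x - 1

Expanding det(x·I − A) (e.g. by cofactor expansion or by noting that A is similar to its Jordan form J, which has the same characteristic polynomial as A) gives
  χ_A(x) = x^3 - 3*x^2 + 3*x - 1
which factors as (x - 1)^3. The eigenvalues (with algebraic multiplicities) are λ = 1 with multiplicity 3.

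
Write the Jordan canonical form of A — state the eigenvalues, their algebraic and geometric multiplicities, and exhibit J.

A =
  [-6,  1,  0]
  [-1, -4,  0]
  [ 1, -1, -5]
J_2(-5) ⊕ J_1(-5)

The characteristic polynomial is
  det(x·I − A) = x^3 + 15*x^2 + 75*x + 125 = (x + 5)^3

Eigenvalues and multiplicities (the geometric multiplicity of λ is n − rank(A − λI), which equals the number of Jordan blocks for λ):
  λ = -5: algebraic multiplicity = 3, geometric multiplicity = 2

Determining the block sizes for each eigenvalue:
  λ = -5: 2 blocks summing to 3 forces exactly one block of size 2 and the rest size 1 → block sizes [2, 1]

Assembling the blocks gives a Jordan form
J =
  [-5,  1,  0]
  [ 0, -5,  0]
  [ 0,  0, -5]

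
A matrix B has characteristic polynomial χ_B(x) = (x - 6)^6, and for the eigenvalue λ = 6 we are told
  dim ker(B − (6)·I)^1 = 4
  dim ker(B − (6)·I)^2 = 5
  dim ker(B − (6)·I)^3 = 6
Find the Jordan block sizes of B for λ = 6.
Block sizes for λ = 6: [3, 1, 1, 1]

From the dimensions of kernels of powers, the number of Jordan blocks of size at least j is d_j − d_{j−1} where d_j = dim ker(N^j) (with d_0 = 0). Computing the differences gives [4, 1, 1].
The number of blocks of size exactly k is (#blocks of size ≥ k) − (#blocks of size ≥ k + 1), so the partition is: 3 block(s) of size 1, 1 block(s) of size 3.
In nonincreasing order the block sizes are [3, 1, 1, 1].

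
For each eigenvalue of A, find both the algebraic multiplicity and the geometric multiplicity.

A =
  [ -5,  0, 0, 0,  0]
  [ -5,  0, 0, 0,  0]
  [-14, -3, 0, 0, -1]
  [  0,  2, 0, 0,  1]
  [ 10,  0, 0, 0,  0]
λ = -5: alg = 1, geom = 1; λ = 0: alg = 4, geom = 2

Step 1 — factor the characteristic polynomial to read off the algebraic multiplicities:
  χ_A(x) = x^4*(x + 5)

Step 2 — compute geometric multiplicities via the rank-nullity identity g(λ) = n − rank(A − λI):
  rank(A − (-5)·I) = 4, so dim ker(A − (-5)·I) = n − 4 = 1
  rank(A − (0)·I) = 3, so dim ker(A − (0)·I) = n − 3 = 2

Summary:
  λ = -5: algebraic multiplicity = 1, geometric multiplicity = 1
  λ = 0: algebraic multiplicity = 4, geometric multiplicity = 2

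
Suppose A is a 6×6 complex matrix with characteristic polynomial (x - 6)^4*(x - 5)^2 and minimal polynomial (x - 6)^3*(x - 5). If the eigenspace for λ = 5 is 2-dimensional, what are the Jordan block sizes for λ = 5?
Block sizes for λ = 5: [1, 1]

Step 1 — from the characteristic polynomial, algebraic multiplicity of λ = 5 is 2. From dim ker(A − (5)·I) = 2, there are exactly 2 Jordan blocks for λ = 5.
Step 2 — from the minimal polynomial, the factor (x − 5) tells us the largest block for λ = 5 has size 1.
Step 3 — with total size 2, 2 blocks, and largest block 1, the block sizes (in nonincreasing order) are [1, 1].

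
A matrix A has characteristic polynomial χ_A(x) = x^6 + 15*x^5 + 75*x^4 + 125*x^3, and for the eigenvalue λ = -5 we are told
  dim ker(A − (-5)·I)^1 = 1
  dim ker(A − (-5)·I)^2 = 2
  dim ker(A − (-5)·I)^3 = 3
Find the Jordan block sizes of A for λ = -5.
Block sizes for λ = -5: [3]

From the dimensions of kernels of powers, the number of Jordan blocks of size at least j is d_j − d_{j−1} where d_j = dim ker(N^j) (with d_0 = 0). Computing the differences gives [1, 1, 1].
The number of blocks of size exactly k is (#blocks of size ≥ k) − (#blocks of size ≥ k + 1), so the partition is: 1 block(s) of size 3.
In nonincreasing order the block sizes are [3].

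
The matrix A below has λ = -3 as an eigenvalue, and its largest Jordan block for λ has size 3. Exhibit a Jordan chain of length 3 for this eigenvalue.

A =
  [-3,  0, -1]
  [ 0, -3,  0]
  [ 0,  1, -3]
A Jordan chain for λ = -3 of length 3:
v_1 = (-1, 0, 0)ᵀ
v_2 = (0, 0, 1)ᵀ
v_3 = (0, 1, 0)ᵀ

Let N = A − (-3)·I. We want v_3 with N^3 v_3 = 0 but N^2 v_3 ≠ 0; then v_{j-1} := N · v_j for j = 3, …, 2.

Pick v_3 = (0, 1, 0)ᵀ.
Then v_2 = N · v_3 = (0, 0, 1)ᵀ.
Then v_1 = N · v_2 = (-1, 0, 0)ᵀ.

Sanity check: (A − (-3)·I) v_1 = (0, 0, 0)ᵀ = 0. ✓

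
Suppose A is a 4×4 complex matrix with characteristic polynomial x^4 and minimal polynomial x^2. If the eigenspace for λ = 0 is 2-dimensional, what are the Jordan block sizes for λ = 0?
Block sizes for λ = 0: [2, 2]

Step 1 — from the characteristic polynomial, algebraic multiplicity of λ = 0 is 4. From dim ker(A − (0)·I) = 2, there are exactly 2 Jordan blocks for λ = 0.
Step 2 — from the minimal polynomial, the factor (x − 0)^2 tells us the largest block for λ = 0 has size 2.
Step 3 — with total size 4, 2 blocks, and largest block 2, the block sizes (in nonincreasing order) are [2, 2].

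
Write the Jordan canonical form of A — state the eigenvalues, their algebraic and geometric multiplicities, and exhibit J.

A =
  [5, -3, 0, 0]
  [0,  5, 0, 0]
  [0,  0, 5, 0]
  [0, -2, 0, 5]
J_2(5) ⊕ J_1(5) ⊕ J_1(5)

The characteristic polynomial is
  det(x·I − A) = x^4 - 20*x^3 + 150*x^2 - 500*x + 625 = (x - 5)^4

Eigenvalues and multiplicities (the geometric multiplicity of λ is n − rank(A − λI), which equals the number of Jordan blocks for λ):
  λ = 5: algebraic multiplicity = 4, geometric multiplicity = 3

Determining the block sizes for each eigenvalue:
  λ = 5: 3 blocks summing to 4 forces exactly one block of size 2 and the rest size 1 → block sizes [2, 1, 1]

Assembling the blocks gives a Jordan form
J =
  [5, 1, 0, 0]
  [0, 5, 0, 0]
  [0, 0, 5, 0]
  [0, 0, 0, 5]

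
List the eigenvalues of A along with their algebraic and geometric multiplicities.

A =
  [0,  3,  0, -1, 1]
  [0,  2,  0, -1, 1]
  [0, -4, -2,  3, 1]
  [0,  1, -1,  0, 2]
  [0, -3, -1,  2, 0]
λ = 0: alg = 5, geom = 2

Step 1 — factor the characteristic polynomial to read off the algebraic multiplicities:
  χ_A(x) = x^5

Step 2 — compute geometric multiplicities via the rank-nullity identity g(λ) = n − rank(A − λI):
  rank(A − (0)·I) = 3, so dim ker(A − (0)·I) = n − 3 = 2

Summary:
  λ = 0: algebraic multiplicity = 5, geometric multiplicity = 2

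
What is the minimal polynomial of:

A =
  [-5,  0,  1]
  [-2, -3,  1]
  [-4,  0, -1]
x^2 + 6*x + 9

The characteristic polynomial is χ_A(x) = (x + 3)^3, so the eigenvalues are known. The minimal polynomial is
  m_A(x) = Π_λ (x − λ)^{k_λ}
where k_λ is the size of the *largest* Jordan block for λ (equivalently, the smallest k with (A − λI)^k v = 0 for every generalised eigenvector v of λ).

  λ = -3: largest Jordan block has size 2, contributing (x + 3)^2

So m_A(x) = (x + 3)^2 = x^2 + 6*x + 9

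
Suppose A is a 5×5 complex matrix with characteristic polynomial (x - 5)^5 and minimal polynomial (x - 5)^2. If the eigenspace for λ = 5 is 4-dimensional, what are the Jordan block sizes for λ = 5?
Block sizes for λ = 5: [2, 1, 1, 1]

Step 1 — from the characteristic polynomial, algebraic multiplicity of λ = 5 is 5. From dim ker(A − (5)·I) = 4, there are exactly 4 Jordan blocks for λ = 5.
Step 2 — from the minimal polynomial, the factor (x − 5)^2 tells us the largest block for λ = 5 has size 2.
Step 3 — with total size 5, 4 blocks, and largest block 2, the block sizes (in nonincreasing order) are [2, 1, 1, 1].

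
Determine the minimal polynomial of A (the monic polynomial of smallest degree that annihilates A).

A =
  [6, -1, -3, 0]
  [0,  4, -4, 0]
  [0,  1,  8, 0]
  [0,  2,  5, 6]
x^3 - 18*x^2 + 108*x - 216

The characteristic polynomial is χ_A(x) = (x - 6)^4, so the eigenvalues are known. The minimal polynomial is
  m_A(x) = Π_λ (x − λ)^{k_λ}
where k_λ is the size of the *largest* Jordan block for λ (equivalently, the smallest k with (A − λI)^k v = 0 for every generalised eigenvector v of λ).

  λ = 6: largest Jordan block has size 3, contributing (x − 6)^3

So m_A(x) = (x - 6)^3 = x^3 - 18*x^2 + 108*x - 216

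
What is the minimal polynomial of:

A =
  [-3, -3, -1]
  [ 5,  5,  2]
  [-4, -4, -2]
x^3

The characteristic polynomial is χ_A(x) = x^3, so the eigenvalues are known. The minimal polynomial is
  m_A(x) = Π_λ (x − λ)^{k_λ}
where k_λ is the size of the *largest* Jordan block for λ (equivalently, the smallest k with (A − λI)^k v = 0 for every generalised eigenvector v of λ).

  λ = 0: largest Jordan block has size 3, contributing (x − 0)^3

So m_A(x) = x^3 = x^3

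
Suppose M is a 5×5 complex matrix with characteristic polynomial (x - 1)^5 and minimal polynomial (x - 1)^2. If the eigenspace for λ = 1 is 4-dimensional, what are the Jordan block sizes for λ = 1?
Block sizes for λ = 1: [2, 1, 1, 1]

Step 1 — from the characteristic polynomial, algebraic multiplicity of λ = 1 is 5. From dim ker(M − (1)·I) = 4, there are exactly 4 Jordan blocks for λ = 1.
Step 2 — from the minimal polynomial, the factor (x − 1)^2 tells us the largest block for λ = 1 has size 2.
Step 3 — with total size 5, 4 blocks, and largest block 2, the block sizes (in nonincreasing order) are [2, 1, 1, 1].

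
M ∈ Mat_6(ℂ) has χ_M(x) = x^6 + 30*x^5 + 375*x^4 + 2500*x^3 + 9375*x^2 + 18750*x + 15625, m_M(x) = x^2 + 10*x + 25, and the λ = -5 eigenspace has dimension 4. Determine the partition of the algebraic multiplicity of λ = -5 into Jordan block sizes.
Block sizes for λ = -5: [2, 2, 1, 1]

Step 1 — from the characteristic polynomial, algebraic multiplicity of λ = -5 is 6. From dim ker(M − (-5)·I) = 4, there are exactly 4 Jordan blocks for λ = -5.
Step 2 — from the minimal polynomial, the factor (x + 5)^2 tells us the largest block for λ = -5 has size 2.
Step 3 — with total size 6, 4 blocks, and largest block 2, the block sizes (in nonincreasing order) are [2, 2, 1, 1].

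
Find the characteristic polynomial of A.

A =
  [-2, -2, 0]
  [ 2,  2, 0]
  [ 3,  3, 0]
x^3

Expanding det(x·I − A) (e.g. by cofactor expansion or by noting that A is similar to its Jordan form J, which has the same characteristic polynomial as A) gives
  χ_A(x) = x^3
which factors as x^3. The eigenvalues (with algebraic multiplicities) are λ = 0 with multiplicity 3.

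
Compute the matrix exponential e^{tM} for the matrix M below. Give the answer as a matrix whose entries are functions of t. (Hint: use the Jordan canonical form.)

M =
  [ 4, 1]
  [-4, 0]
e^{tM} =
  [2*t*exp(2*t) + exp(2*t), t*exp(2*t)]
  [-4*t*exp(2*t), -2*t*exp(2*t) + exp(2*t)]

Strategy: write M = P · J · P⁻¹ where J is a Jordan canonical form, so e^{tM} = P · e^{tJ} · P⁻¹, and e^{tJ} can be computed block-by-block.

M has Jordan form
J =
  [2, 1]
  [0, 2]
(up to reordering of blocks).

Per-block formulas:
  For a 2×2 Jordan block J_2(2): exp(t · J_2(2)) = e^(2t)·(I + t·N), where N is the 2×2 nilpotent shift.

After assembling e^{tJ} and conjugating by P, we get:

e^{tM} =
  [2*t*exp(2*t) + exp(2*t), t*exp(2*t)]
  [-4*t*exp(2*t), -2*t*exp(2*t) + exp(2*t)]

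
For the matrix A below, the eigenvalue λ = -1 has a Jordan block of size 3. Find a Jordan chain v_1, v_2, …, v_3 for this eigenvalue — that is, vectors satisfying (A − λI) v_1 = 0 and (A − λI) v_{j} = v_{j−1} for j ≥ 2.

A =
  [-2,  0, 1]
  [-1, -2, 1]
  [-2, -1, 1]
A Jordan chain for λ = -1 of length 3:
v_1 = (-1, 0, -1)ᵀ
v_2 = (-1, -1, -2)ᵀ
v_3 = (1, 0, 0)ᵀ

Let N = A − (-1)·I. We want v_3 with N^3 v_3 = 0 but N^2 v_3 ≠ 0; then v_{j-1} := N · v_j for j = 3, …, 2.

Pick v_3 = (1, 0, 0)ᵀ.
Then v_2 = N · v_3 = (-1, -1, -2)ᵀ.
Then v_1 = N · v_2 = (-1, 0, -1)ᵀ.

Sanity check: (A − (-1)·I) v_1 = (0, 0, 0)ᵀ = 0. ✓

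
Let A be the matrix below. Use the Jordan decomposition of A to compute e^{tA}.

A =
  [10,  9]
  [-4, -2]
e^{tA} =
  [6*t*exp(4*t) + exp(4*t), 9*t*exp(4*t)]
  [-4*t*exp(4*t), -6*t*exp(4*t) + exp(4*t)]

Strategy: write A = P · J · P⁻¹ where J is a Jordan canonical form, so e^{tA} = P · e^{tJ} · P⁻¹, and e^{tJ} can be computed block-by-block.

A has Jordan form
J =
  [4, 1]
  [0, 4]
(up to reordering of blocks).

Per-block formulas:
  For a 2×2 Jordan block J_2(4): exp(t · J_2(4)) = e^(4t)·(I + t·N), where N is the 2×2 nilpotent shift.

After assembling e^{tJ} and conjugating by P, we get:

e^{tA} =
  [6*t*exp(4*t) + exp(4*t), 9*t*exp(4*t)]
  [-4*t*exp(4*t), -6*t*exp(4*t) + exp(4*t)]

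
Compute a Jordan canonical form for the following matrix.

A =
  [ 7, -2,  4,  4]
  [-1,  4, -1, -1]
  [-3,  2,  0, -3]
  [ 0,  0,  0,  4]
J_1(3) ⊕ J_3(4)

The characteristic polynomial is
  det(x·I − A) = x^4 - 15*x^3 + 84*x^2 - 208*x + 192 = (x - 4)^3*(x - 3)

Eigenvalues and multiplicities (the geometric multiplicity of λ is n − rank(A − λI), which equals the number of Jordan blocks for λ):
  λ = 3: algebraic multiplicity = 1, geometric multiplicity = 1
  λ = 4: algebraic multiplicity = 3, geometric multiplicity = 1

Determining the block sizes for each eigenvalue:
  λ = 3: one block (gm = 1), so the single block has size am = 1 → block sizes [1]
  λ = 4: one block (gm = 1), so the single block has size am = 3 → block sizes [3]

Assembling the blocks gives a Jordan form
J =
  [3, 0, 0, 0]
  [0, 4, 1, 0]
  [0, 0, 4, 1]
  [0, 0, 0, 4]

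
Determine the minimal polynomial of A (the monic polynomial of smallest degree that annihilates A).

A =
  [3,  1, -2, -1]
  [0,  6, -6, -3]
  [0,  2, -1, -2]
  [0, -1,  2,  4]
x^2 - 6*x + 9

The characteristic polynomial is χ_A(x) = (x - 3)^4, so the eigenvalues are known. The minimal polynomial is
  m_A(x) = Π_λ (x − λ)^{k_λ}
where k_λ is the size of the *largest* Jordan block for λ (equivalently, the smallest k with (A − λI)^k v = 0 for every generalised eigenvector v of λ).

  λ = 3: largest Jordan block has size 2, contributing (x − 3)^2

So m_A(x) = (x - 3)^2 = x^2 - 6*x + 9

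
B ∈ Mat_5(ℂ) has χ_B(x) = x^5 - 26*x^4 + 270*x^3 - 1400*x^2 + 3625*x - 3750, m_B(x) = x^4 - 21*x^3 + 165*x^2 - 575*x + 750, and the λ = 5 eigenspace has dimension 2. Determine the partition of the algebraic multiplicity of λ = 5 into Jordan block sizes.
Block sizes for λ = 5: [3, 1]

Step 1 — from the characteristic polynomial, algebraic multiplicity of λ = 5 is 4. From dim ker(B − (5)·I) = 2, there are exactly 2 Jordan blocks for λ = 5.
Step 2 — from the minimal polynomial, the factor (x − 5)^3 tells us the largest block for λ = 5 has size 3.
Step 3 — with total size 4, 2 blocks, and largest block 3, the block sizes (in nonincreasing order) are [3, 1].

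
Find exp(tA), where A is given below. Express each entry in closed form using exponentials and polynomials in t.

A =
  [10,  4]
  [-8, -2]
e^{tA} =
  [2*exp(6*t) - exp(2*t), exp(6*t) - exp(2*t)]
  [-2*exp(6*t) + 2*exp(2*t), -exp(6*t) + 2*exp(2*t)]

Strategy: write A = P · J · P⁻¹ where J is a Jordan canonical form, so e^{tA} = P · e^{tJ} · P⁻¹, and e^{tJ} can be computed block-by-block.

A has Jordan form
J =
  [2, 0]
  [0, 6]
(up to reordering of blocks).

Per-block formulas:
  For a 1×1 block at λ = 6: exp(t · [6]) = [e^(6t)].
  For a 1×1 block at λ = 2: exp(t · [2]) = [e^(2t)].

After assembling e^{tJ} and conjugating by P, we get:

e^{tA} =
  [2*exp(6*t) - exp(2*t), exp(6*t) - exp(2*t)]
  [-2*exp(6*t) + 2*exp(2*t), -exp(6*t) + 2*exp(2*t)]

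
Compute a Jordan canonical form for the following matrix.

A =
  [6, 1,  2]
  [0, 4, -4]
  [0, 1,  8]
J_2(6) ⊕ J_1(6)

The characteristic polynomial is
  det(x·I − A) = x^3 - 18*x^2 + 108*x - 216 = (x - 6)^3

Eigenvalues and multiplicities (the geometric multiplicity of λ is n − rank(A − λI), which equals the number of Jordan blocks for λ):
  λ = 6: algebraic multiplicity = 3, geometric multiplicity = 2

Determining the block sizes for each eigenvalue:
  λ = 6: 2 blocks summing to 3 forces exactly one block of size 2 and the rest size 1 → block sizes [2, 1]

Assembling the blocks gives a Jordan form
J =
  [6, 1, 0]
  [0, 6, 0]
  [0, 0, 6]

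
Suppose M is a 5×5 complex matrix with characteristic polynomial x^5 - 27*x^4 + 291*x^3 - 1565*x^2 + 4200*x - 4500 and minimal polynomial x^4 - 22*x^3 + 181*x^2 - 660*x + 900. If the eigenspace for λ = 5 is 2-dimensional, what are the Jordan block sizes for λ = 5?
Block sizes for λ = 5: [2, 1]

Step 1 — from the characteristic polynomial, algebraic multiplicity of λ = 5 is 3. From dim ker(M − (5)·I) = 2, there are exactly 2 Jordan blocks for λ = 5.
Step 2 — from the minimal polynomial, the factor (x − 5)^2 tells us the largest block for λ = 5 has size 2.
Step 3 — with total size 3, 2 blocks, and largest block 2, the block sizes (in nonincreasing order) are [2, 1].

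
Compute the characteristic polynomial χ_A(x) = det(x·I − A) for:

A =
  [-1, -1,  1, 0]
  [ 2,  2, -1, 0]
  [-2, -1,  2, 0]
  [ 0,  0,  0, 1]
x^4 - 4*x^3 + 6*x^2 - 4*x + 1

Expanding det(x·I − A) (e.g. by cofactor expansion or by noting that A is similar to its Jordan form J, which has the same characteristic polynomial as A) gives
  χ_A(x) = x^4 - 4*x^3 + 6*x^2 - 4*x + 1
which factors as (x - 1)^4. The eigenvalues (with algebraic multiplicities) are λ = 1 with multiplicity 4.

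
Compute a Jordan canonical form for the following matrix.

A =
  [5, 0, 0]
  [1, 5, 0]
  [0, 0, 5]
J_2(5) ⊕ J_1(5)

The characteristic polynomial is
  det(x·I − A) = x^3 - 15*x^2 + 75*x - 125 = (x - 5)^3

Eigenvalues and multiplicities (the geometric multiplicity of λ is n − rank(A − λI), which equals the number of Jordan blocks for λ):
  λ = 5: algebraic multiplicity = 3, geometric multiplicity = 2

Determining the block sizes for each eigenvalue:
  λ = 5: 2 blocks summing to 3 forces exactly one block of size 2 and the rest size 1 → block sizes [2, 1]

Assembling the blocks gives a Jordan form
J =
  [5, 1, 0]
  [0, 5, 0]
  [0, 0, 5]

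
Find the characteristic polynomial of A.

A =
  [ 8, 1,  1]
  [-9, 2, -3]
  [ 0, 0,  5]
x^3 - 15*x^2 + 75*x - 125

Expanding det(x·I − A) (e.g. by cofactor expansion or by noting that A is similar to its Jordan form J, which has the same characteristic polynomial as A) gives
  χ_A(x) = x^3 - 15*x^2 + 75*x - 125
which factors as (x - 5)^3. The eigenvalues (with algebraic multiplicities) are λ = 5 with multiplicity 3.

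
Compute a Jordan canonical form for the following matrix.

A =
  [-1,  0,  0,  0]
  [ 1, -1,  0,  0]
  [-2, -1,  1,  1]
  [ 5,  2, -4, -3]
J_2(-1) ⊕ J_2(-1)

The characteristic polynomial is
  det(x·I − A) = x^4 + 4*x^3 + 6*x^2 + 4*x + 1 = (x + 1)^4

Eigenvalues and multiplicities (the geometric multiplicity of λ is n − rank(A − λI), which equals the number of Jordan blocks for λ):
  λ = -1: algebraic multiplicity = 4, geometric multiplicity = 2

Determining the block sizes for each eigenvalue:
  λ = -1: with am = 4 and gm = 2, the partition is not yet determined (e.g. several partitions of 4 into 2 parts exist). Let N = A − (-1)·I. Computing rank(N^1) = 2, rank(N^2) = 0; the number of blocks of size ≥ j is rank(N^{j−1}) − rank(N^j), giving [2, 2]. So we have 2 block(s) of size 2 → block sizes [2, 2]

Assembling the blocks gives a Jordan form
J =
  [-1,  1,  0,  0]
  [ 0, -1,  0,  0]
  [ 0,  0, -1,  1]
  [ 0,  0,  0, -1]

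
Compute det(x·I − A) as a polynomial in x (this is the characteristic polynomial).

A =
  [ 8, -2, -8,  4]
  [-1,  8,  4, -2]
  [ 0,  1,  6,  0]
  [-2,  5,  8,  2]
x^4 - 24*x^3 + 216*x^2 - 864*x + 1296

Expanding det(x·I − A) (e.g. by cofactor expansion or by noting that A is similar to its Jordan form J, which has the same characteristic polynomial as A) gives
  χ_A(x) = x^4 - 24*x^3 + 216*x^2 - 864*x + 1296
which factors as (x - 6)^4. The eigenvalues (with algebraic multiplicities) are λ = 6 with multiplicity 4.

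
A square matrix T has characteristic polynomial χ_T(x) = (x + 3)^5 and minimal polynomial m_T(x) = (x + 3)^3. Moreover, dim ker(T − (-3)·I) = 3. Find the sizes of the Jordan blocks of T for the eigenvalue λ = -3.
Block sizes for λ = -3: [3, 1, 1]

Step 1 — from the characteristic polynomial, algebraic multiplicity of λ = -3 is 5. From dim ker(T − (-3)·I) = 3, there are exactly 3 Jordan blocks for λ = -3.
Step 2 — from the minimal polynomial, the factor (x + 3)^3 tells us the largest block for λ = -3 has size 3.
Step 3 — with total size 5, 3 blocks, and largest block 3, the block sizes (in nonincreasing order) are [3, 1, 1].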